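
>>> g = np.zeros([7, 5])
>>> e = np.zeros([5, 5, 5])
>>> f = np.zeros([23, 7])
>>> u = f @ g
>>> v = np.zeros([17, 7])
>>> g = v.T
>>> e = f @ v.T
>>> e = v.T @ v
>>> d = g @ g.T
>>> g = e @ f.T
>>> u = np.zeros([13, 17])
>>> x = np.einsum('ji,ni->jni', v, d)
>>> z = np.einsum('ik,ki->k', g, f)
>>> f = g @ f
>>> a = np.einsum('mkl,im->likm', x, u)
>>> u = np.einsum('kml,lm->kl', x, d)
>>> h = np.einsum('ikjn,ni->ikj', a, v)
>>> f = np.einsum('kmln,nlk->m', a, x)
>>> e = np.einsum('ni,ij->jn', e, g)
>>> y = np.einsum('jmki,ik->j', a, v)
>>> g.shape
(7, 23)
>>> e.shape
(23, 7)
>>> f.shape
(13,)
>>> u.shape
(17, 7)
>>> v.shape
(17, 7)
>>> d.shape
(7, 7)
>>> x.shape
(17, 7, 7)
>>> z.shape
(23,)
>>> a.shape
(7, 13, 7, 17)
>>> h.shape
(7, 13, 7)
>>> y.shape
(7,)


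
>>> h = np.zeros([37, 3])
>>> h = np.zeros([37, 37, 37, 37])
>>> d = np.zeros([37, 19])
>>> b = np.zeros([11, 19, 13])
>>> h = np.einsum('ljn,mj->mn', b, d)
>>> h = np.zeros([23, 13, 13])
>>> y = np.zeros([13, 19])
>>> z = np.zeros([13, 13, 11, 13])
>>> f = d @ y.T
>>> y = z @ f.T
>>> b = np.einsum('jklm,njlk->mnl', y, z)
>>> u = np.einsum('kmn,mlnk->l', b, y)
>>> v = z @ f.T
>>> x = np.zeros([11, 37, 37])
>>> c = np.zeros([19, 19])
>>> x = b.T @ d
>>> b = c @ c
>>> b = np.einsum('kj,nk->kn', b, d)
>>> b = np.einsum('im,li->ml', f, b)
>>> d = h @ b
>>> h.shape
(23, 13, 13)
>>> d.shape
(23, 13, 19)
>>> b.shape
(13, 19)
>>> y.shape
(13, 13, 11, 37)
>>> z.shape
(13, 13, 11, 13)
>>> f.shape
(37, 13)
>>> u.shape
(13,)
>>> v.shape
(13, 13, 11, 37)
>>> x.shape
(11, 13, 19)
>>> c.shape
(19, 19)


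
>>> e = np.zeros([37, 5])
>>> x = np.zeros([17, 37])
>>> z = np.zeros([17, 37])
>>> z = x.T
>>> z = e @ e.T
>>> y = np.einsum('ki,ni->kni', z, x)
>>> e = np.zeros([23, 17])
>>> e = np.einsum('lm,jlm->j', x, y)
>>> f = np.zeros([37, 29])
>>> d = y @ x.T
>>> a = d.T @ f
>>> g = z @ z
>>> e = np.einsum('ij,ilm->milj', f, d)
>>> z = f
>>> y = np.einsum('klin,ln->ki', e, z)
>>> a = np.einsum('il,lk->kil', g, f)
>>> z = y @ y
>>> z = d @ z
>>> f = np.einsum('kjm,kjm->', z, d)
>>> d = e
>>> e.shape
(17, 37, 17, 29)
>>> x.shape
(17, 37)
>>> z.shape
(37, 17, 17)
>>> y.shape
(17, 17)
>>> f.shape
()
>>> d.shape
(17, 37, 17, 29)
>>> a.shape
(29, 37, 37)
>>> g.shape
(37, 37)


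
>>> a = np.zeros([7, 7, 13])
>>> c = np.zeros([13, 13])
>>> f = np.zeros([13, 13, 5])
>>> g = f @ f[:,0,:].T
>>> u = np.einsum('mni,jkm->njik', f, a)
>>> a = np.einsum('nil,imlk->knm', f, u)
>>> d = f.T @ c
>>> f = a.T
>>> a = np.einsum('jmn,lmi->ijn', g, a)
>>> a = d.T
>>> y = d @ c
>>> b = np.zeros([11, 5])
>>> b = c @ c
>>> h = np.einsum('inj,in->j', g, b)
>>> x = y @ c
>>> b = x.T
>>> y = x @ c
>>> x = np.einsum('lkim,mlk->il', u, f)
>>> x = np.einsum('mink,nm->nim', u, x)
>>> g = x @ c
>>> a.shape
(13, 13, 5)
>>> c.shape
(13, 13)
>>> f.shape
(7, 13, 7)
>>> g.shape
(5, 7, 13)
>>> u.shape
(13, 7, 5, 7)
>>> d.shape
(5, 13, 13)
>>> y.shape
(5, 13, 13)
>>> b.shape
(13, 13, 5)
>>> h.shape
(13,)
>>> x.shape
(5, 7, 13)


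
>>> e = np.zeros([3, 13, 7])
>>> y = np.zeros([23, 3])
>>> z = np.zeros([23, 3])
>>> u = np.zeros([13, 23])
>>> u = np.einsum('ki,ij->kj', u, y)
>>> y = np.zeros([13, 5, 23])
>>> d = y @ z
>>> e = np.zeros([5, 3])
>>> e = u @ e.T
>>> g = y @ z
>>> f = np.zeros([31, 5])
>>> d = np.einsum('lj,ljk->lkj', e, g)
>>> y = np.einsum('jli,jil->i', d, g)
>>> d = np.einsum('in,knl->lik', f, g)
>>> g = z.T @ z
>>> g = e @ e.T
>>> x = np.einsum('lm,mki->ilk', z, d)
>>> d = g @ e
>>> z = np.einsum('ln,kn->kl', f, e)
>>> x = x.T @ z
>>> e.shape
(13, 5)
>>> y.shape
(5,)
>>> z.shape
(13, 31)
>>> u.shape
(13, 3)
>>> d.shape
(13, 5)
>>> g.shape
(13, 13)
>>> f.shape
(31, 5)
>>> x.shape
(31, 23, 31)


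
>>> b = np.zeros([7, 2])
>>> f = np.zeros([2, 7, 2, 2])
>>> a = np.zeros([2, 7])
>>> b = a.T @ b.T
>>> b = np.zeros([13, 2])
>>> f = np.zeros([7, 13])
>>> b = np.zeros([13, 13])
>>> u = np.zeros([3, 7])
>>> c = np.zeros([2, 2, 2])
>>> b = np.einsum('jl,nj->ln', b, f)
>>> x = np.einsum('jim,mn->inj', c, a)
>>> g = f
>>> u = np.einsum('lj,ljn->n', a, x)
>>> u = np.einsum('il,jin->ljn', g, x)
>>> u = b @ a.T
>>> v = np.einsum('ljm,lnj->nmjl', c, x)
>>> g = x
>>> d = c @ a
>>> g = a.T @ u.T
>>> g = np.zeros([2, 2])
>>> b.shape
(13, 7)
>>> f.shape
(7, 13)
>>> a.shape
(2, 7)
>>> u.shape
(13, 2)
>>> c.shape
(2, 2, 2)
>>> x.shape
(2, 7, 2)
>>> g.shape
(2, 2)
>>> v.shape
(7, 2, 2, 2)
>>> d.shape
(2, 2, 7)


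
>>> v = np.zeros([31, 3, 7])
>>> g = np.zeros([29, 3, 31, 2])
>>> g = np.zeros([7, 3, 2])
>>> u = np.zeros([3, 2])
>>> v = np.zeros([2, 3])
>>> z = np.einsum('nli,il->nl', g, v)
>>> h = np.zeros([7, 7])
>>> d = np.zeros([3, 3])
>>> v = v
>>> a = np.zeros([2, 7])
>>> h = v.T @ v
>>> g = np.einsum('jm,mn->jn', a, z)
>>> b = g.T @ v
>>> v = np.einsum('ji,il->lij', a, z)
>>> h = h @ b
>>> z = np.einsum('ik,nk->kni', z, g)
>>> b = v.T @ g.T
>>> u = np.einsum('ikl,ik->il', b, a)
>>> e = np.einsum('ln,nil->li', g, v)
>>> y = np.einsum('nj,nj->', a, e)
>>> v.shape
(3, 7, 2)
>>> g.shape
(2, 3)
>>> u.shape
(2, 2)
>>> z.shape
(3, 2, 7)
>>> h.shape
(3, 3)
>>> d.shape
(3, 3)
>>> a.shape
(2, 7)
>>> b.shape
(2, 7, 2)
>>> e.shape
(2, 7)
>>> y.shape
()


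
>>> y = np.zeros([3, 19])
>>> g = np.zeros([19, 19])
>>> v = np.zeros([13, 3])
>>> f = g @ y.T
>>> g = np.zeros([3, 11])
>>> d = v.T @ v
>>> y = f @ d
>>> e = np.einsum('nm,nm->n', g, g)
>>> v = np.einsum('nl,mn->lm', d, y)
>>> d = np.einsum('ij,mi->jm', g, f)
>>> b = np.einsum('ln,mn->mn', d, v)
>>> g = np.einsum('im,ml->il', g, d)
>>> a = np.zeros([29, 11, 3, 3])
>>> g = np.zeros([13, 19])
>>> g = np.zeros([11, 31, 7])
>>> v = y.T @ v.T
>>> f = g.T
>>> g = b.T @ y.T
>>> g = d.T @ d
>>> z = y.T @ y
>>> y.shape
(19, 3)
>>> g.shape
(19, 19)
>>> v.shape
(3, 3)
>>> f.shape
(7, 31, 11)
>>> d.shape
(11, 19)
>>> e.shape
(3,)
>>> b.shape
(3, 19)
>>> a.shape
(29, 11, 3, 3)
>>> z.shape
(3, 3)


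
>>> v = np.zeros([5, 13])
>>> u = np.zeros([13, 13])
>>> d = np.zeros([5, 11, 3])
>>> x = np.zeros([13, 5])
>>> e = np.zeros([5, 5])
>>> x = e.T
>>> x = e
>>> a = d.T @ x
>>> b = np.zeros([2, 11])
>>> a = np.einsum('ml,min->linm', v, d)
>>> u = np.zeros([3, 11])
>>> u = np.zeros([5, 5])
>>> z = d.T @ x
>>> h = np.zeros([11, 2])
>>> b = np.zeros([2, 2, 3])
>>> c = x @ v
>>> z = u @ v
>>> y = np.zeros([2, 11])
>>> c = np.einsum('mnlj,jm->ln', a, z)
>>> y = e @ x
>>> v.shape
(5, 13)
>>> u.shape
(5, 5)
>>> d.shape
(5, 11, 3)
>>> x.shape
(5, 5)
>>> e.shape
(5, 5)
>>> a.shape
(13, 11, 3, 5)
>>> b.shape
(2, 2, 3)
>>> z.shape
(5, 13)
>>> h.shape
(11, 2)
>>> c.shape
(3, 11)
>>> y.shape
(5, 5)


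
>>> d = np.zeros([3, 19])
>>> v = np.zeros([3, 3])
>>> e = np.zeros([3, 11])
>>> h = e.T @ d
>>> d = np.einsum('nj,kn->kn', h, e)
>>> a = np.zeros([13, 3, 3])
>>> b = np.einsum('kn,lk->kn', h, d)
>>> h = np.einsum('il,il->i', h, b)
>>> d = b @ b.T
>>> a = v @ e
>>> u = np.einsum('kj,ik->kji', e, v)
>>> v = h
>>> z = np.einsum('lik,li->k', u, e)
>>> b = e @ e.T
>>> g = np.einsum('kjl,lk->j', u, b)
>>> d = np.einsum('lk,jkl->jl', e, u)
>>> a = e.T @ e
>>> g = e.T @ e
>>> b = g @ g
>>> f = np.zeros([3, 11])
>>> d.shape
(3, 3)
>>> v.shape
(11,)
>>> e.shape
(3, 11)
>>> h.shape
(11,)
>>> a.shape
(11, 11)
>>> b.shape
(11, 11)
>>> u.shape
(3, 11, 3)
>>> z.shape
(3,)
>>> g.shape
(11, 11)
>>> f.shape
(3, 11)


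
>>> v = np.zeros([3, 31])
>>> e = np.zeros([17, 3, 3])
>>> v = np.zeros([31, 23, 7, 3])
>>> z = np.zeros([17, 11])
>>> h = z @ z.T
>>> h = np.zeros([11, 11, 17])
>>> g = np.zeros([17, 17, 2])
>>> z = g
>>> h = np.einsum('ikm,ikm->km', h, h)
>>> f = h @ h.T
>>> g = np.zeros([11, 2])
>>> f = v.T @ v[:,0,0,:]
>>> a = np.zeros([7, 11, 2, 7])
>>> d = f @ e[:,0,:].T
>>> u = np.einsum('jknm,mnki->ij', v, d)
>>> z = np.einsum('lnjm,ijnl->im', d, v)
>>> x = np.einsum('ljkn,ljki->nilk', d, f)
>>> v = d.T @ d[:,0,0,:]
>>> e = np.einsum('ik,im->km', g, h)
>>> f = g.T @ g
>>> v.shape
(17, 23, 7, 17)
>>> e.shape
(2, 17)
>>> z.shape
(31, 17)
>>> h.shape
(11, 17)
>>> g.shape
(11, 2)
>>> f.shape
(2, 2)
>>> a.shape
(7, 11, 2, 7)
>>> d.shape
(3, 7, 23, 17)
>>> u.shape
(17, 31)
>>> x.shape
(17, 3, 3, 23)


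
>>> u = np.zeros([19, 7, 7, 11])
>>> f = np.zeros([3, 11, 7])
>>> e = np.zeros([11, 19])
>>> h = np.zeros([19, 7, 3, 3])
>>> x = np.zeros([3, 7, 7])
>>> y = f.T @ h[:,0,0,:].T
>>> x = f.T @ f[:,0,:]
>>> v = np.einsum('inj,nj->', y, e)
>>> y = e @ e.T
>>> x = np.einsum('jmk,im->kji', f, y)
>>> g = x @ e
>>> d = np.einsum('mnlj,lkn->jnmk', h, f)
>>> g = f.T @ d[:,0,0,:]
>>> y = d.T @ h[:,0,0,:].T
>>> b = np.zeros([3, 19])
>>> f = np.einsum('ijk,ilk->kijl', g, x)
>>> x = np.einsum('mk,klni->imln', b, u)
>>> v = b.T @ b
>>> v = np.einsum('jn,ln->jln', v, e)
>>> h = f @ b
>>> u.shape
(19, 7, 7, 11)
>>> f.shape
(11, 7, 11, 3)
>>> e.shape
(11, 19)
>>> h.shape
(11, 7, 11, 19)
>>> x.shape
(11, 3, 7, 7)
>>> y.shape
(11, 19, 7, 19)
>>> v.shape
(19, 11, 19)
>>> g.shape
(7, 11, 11)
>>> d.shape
(3, 7, 19, 11)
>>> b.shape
(3, 19)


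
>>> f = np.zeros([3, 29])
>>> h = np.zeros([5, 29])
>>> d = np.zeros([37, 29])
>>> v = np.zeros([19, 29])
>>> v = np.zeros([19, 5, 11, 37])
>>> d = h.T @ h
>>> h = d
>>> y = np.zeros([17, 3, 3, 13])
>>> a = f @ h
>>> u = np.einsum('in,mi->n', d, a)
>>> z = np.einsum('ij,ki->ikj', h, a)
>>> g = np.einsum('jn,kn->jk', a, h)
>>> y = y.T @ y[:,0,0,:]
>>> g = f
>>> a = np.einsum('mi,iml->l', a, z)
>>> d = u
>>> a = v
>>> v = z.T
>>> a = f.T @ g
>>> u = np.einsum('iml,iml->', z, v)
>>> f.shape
(3, 29)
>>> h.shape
(29, 29)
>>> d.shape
(29,)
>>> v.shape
(29, 3, 29)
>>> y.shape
(13, 3, 3, 13)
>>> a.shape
(29, 29)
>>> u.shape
()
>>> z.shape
(29, 3, 29)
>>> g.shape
(3, 29)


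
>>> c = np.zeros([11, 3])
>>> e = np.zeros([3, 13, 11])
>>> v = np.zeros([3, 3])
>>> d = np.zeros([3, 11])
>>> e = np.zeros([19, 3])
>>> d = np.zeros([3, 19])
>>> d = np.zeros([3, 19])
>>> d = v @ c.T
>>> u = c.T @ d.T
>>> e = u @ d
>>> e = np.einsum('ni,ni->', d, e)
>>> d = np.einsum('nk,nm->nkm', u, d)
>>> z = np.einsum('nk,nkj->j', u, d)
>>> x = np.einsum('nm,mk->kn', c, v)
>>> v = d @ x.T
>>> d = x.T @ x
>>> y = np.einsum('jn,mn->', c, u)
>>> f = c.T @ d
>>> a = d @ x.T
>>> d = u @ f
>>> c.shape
(11, 3)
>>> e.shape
()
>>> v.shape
(3, 3, 3)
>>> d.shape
(3, 11)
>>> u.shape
(3, 3)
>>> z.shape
(11,)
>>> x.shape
(3, 11)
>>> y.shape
()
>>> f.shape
(3, 11)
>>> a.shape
(11, 3)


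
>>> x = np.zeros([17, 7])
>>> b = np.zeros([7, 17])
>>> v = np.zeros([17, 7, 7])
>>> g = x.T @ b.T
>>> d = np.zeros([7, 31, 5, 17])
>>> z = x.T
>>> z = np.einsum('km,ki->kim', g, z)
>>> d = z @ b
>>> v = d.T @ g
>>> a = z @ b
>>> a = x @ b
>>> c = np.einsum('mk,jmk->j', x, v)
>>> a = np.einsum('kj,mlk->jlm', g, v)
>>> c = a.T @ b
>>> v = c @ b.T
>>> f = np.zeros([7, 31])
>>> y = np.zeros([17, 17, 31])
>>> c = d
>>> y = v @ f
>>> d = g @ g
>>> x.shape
(17, 7)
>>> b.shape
(7, 17)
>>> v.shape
(17, 17, 7)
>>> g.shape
(7, 7)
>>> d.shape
(7, 7)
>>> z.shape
(7, 17, 7)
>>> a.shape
(7, 17, 17)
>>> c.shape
(7, 17, 17)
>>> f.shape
(7, 31)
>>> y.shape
(17, 17, 31)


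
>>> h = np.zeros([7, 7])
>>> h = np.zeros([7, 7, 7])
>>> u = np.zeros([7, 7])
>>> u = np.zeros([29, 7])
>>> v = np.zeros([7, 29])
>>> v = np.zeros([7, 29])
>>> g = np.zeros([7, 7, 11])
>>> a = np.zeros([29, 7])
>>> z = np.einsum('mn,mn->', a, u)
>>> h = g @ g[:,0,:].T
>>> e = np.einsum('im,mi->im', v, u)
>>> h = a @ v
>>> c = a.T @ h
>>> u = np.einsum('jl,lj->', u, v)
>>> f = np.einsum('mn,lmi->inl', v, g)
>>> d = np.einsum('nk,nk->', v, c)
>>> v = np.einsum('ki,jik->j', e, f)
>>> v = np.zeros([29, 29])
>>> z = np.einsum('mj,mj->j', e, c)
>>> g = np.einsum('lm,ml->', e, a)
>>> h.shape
(29, 29)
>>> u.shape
()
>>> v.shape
(29, 29)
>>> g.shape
()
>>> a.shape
(29, 7)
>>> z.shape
(29,)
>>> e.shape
(7, 29)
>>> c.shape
(7, 29)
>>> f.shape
(11, 29, 7)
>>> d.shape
()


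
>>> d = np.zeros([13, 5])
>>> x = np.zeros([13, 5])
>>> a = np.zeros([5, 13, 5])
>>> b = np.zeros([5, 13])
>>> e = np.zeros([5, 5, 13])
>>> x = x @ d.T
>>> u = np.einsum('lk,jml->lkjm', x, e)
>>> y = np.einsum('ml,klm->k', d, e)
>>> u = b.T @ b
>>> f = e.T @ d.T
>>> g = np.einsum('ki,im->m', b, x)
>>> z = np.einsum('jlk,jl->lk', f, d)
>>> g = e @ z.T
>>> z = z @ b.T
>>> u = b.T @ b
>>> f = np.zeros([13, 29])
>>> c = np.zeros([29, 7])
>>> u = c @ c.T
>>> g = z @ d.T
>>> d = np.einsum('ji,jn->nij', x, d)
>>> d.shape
(5, 13, 13)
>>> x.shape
(13, 13)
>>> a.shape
(5, 13, 5)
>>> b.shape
(5, 13)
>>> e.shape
(5, 5, 13)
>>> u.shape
(29, 29)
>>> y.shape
(5,)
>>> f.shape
(13, 29)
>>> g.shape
(5, 13)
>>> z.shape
(5, 5)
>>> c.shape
(29, 7)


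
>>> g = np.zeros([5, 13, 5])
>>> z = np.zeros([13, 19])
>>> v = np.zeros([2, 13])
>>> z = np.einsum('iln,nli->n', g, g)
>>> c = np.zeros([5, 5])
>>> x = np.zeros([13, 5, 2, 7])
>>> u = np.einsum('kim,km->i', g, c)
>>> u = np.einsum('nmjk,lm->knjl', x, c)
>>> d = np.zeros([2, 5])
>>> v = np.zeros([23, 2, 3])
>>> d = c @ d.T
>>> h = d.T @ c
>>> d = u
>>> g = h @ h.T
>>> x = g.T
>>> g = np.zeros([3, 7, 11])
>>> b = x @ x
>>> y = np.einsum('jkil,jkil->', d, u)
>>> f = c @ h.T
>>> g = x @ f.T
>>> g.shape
(2, 5)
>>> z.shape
(5,)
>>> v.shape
(23, 2, 3)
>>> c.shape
(5, 5)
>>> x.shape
(2, 2)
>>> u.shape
(7, 13, 2, 5)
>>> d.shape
(7, 13, 2, 5)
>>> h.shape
(2, 5)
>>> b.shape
(2, 2)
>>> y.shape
()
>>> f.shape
(5, 2)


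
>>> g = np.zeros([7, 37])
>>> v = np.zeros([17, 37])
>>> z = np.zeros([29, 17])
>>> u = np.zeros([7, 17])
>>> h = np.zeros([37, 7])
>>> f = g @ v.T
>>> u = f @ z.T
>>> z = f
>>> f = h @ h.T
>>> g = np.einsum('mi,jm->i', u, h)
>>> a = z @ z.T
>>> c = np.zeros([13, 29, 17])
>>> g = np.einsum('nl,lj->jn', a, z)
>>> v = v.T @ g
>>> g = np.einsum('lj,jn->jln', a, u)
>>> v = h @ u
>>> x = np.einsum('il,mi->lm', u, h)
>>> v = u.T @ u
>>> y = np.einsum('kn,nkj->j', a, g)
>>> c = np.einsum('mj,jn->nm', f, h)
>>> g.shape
(7, 7, 29)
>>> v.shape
(29, 29)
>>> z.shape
(7, 17)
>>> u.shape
(7, 29)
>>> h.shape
(37, 7)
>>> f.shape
(37, 37)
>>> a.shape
(7, 7)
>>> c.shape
(7, 37)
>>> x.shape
(29, 37)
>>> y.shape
(29,)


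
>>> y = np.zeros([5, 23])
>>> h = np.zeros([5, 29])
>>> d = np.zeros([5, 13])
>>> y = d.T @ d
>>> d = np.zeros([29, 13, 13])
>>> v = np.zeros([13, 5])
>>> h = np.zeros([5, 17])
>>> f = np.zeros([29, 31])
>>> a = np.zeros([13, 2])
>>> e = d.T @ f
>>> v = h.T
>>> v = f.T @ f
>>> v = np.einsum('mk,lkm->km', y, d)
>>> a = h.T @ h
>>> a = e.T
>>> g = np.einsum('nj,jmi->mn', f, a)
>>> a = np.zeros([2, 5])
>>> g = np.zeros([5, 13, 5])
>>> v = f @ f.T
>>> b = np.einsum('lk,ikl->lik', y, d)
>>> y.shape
(13, 13)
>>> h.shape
(5, 17)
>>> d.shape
(29, 13, 13)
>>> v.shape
(29, 29)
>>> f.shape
(29, 31)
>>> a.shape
(2, 5)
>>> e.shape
(13, 13, 31)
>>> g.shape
(5, 13, 5)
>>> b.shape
(13, 29, 13)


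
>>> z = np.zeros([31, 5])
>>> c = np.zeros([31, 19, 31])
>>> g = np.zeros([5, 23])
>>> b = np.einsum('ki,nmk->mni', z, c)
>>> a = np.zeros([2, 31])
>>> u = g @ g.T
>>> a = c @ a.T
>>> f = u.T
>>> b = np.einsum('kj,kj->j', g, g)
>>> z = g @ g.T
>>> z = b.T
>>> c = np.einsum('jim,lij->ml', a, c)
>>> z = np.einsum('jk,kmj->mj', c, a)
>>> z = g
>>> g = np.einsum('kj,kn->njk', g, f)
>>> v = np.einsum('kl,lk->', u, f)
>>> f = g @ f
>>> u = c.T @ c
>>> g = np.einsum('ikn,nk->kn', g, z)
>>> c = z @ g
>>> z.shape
(5, 23)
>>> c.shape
(5, 5)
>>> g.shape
(23, 5)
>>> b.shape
(23,)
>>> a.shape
(31, 19, 2)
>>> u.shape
(31, 31)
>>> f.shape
(5, 23, 5)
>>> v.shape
()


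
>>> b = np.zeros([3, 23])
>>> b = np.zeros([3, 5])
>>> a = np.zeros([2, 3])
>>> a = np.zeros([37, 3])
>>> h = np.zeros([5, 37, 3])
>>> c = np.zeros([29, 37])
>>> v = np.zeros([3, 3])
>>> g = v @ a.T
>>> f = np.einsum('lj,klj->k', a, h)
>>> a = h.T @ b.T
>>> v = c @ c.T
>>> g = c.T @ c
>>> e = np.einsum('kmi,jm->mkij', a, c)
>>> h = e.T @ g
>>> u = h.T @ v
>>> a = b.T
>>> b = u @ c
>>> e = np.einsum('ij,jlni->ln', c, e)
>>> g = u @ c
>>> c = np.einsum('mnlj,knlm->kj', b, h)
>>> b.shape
(37, 3, 3, 37)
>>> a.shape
(5, 3)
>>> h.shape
(29, 3, 3, 37)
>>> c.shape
(29, 37)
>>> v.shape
(29, 29)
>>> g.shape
(37, 3, 3, 37)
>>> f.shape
(5,)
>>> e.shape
(3, 3)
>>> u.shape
(37, 3, 3, 29)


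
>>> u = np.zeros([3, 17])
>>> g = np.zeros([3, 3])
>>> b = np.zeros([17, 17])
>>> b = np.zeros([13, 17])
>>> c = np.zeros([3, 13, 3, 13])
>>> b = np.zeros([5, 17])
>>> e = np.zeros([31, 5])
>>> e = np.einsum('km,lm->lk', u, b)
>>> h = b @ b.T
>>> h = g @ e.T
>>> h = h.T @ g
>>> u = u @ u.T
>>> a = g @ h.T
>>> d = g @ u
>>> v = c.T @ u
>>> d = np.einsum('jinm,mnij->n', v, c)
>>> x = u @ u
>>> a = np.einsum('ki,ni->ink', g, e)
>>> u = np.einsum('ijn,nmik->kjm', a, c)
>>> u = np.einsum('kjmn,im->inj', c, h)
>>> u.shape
(5, 13, 13)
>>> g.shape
(3, 3)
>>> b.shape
(5, 17)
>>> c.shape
(3, 13, 3, 13)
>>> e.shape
(5, 3)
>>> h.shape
(5, 3)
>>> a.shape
(3, 5, 3)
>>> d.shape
(13,)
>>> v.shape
(13, 3, 13, 3)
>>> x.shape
(3, 3)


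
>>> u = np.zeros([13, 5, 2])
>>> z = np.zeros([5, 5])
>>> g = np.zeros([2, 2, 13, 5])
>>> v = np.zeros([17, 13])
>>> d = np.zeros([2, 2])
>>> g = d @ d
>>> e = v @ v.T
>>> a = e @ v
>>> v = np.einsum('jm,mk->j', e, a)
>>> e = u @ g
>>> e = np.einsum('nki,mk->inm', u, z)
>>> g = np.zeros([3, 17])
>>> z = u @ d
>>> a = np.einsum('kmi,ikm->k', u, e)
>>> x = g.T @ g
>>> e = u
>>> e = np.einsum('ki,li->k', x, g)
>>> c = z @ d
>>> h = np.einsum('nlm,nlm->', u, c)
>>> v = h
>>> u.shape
(13, 5, 2)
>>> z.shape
(13, 5, 2)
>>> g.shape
(3, 17)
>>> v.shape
()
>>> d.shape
(2, 2)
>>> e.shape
(17,)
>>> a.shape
(13,)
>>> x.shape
(17, 17)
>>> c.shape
(13, 5, 2)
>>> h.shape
()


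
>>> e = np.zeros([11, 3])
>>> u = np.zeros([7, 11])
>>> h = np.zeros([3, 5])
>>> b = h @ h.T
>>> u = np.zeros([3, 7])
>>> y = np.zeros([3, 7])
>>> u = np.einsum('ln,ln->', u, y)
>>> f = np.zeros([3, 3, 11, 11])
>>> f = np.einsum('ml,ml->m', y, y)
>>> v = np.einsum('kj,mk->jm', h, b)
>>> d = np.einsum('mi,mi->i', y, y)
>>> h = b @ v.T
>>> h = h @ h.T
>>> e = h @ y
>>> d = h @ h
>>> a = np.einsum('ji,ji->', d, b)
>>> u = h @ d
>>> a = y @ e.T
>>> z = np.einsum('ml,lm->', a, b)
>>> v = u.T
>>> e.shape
(3, 7)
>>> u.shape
(3, 3)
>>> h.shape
(3, 3)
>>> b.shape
(3, 3)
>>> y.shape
(3, 7)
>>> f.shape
(3,)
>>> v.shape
(3, 3)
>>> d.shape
(3, 3)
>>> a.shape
(3, 3)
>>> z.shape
()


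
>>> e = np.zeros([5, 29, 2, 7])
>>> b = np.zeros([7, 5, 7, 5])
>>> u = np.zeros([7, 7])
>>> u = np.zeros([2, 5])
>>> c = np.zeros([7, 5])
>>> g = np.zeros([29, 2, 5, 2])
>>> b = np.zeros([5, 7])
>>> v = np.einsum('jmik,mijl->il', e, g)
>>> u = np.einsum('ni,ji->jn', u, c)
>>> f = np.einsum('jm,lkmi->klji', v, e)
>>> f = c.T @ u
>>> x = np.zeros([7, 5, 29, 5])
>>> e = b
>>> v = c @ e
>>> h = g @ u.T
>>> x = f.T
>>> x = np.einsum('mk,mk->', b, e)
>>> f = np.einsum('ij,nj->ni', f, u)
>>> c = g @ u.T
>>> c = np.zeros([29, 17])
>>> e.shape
(5, 7)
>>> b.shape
(5, 7)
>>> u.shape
(7, 2)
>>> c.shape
(29, 17)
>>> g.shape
(29, 2, 5, 2)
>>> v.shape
(7, 7)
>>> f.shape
(7, 5)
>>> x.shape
()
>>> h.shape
(29, 2, 5, 7)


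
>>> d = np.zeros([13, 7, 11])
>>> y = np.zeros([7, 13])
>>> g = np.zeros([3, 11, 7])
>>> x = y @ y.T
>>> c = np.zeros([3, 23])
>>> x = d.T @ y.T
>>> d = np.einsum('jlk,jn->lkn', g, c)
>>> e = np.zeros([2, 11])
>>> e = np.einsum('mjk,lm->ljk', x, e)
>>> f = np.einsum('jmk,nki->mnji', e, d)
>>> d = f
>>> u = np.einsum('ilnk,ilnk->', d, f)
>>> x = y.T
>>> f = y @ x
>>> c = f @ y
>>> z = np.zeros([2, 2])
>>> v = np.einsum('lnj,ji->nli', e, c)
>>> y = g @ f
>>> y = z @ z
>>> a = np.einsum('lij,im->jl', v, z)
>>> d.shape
(7, 11, 2, 23)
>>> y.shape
(2, 2)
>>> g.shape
(3, 11, 7)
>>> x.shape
(13, 7)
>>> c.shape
(7, 13)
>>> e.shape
(2, 7, 7)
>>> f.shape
(7, 7)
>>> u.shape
()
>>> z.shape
(2, 2)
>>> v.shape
(7, 2, 13)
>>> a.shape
(13, 7)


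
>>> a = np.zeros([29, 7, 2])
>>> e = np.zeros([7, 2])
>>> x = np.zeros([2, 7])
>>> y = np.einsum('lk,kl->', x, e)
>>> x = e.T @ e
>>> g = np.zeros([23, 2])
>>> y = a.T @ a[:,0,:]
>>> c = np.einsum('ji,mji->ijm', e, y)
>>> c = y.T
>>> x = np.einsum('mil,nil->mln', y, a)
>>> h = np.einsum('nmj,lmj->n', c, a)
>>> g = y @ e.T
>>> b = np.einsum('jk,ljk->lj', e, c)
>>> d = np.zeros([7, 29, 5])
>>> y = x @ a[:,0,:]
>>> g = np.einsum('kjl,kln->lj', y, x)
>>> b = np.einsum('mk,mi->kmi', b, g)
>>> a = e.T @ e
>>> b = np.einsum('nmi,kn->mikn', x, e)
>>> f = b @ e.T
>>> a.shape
(2, 2)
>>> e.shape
(7, 2)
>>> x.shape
(2, 2, 29)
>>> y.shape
(2, 2, 2)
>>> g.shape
(2, 2)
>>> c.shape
(2, 7, 2)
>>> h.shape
(2,)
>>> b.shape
(2, 29, 7, 2)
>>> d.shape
(7, 29, 5)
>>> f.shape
(2, 29, 7, 7)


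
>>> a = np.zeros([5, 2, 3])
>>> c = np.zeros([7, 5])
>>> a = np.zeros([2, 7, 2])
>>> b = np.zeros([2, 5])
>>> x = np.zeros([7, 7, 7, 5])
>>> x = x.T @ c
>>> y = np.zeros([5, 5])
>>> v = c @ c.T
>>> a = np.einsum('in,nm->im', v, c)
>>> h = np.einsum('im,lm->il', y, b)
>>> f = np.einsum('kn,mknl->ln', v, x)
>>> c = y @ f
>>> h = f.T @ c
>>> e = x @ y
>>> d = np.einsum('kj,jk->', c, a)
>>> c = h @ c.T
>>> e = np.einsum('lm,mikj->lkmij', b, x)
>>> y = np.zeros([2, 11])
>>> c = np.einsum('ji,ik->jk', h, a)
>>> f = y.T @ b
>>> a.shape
(7, 5)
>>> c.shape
(7, 5)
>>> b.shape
(2, 5)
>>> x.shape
(5, 7, 7, 5)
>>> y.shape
(2, 11)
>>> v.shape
(7, 7)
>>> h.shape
(7, 7)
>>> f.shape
(11, 5)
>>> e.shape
(2, 7, 5, 7, 5)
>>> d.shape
()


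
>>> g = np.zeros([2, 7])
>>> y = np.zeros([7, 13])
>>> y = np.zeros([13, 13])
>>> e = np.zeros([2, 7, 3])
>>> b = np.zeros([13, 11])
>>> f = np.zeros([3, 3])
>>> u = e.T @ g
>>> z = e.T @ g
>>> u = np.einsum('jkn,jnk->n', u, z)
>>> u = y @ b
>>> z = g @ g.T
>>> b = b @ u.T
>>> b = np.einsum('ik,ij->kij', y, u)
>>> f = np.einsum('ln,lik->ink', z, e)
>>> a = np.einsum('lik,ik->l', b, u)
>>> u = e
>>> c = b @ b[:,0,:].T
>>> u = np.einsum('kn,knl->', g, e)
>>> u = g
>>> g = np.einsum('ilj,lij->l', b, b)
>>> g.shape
(13,)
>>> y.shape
(13, 13)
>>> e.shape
(2, 7, 3)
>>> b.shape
(13, 13, 11)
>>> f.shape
(7, 2, 3)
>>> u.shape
(2, 7)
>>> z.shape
(2, 2)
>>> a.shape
(13,)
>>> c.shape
(13, 13, 13)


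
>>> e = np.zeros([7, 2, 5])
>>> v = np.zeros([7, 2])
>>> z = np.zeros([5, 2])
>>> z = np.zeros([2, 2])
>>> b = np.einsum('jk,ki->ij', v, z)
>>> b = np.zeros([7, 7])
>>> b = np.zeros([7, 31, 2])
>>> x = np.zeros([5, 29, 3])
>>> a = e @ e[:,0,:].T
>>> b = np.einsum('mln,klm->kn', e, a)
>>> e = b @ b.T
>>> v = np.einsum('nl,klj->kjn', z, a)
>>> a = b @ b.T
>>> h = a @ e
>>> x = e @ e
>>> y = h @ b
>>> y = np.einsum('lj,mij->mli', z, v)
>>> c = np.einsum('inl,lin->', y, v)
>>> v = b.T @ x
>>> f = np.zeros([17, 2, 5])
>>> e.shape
(7, 7)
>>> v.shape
(5, 7)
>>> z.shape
(2, 2)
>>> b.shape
(7, 5)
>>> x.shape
(7, 7)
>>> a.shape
(7, 7)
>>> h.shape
(7, 7)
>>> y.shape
(7, 2, 7)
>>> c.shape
()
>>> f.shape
(17, 2, 5)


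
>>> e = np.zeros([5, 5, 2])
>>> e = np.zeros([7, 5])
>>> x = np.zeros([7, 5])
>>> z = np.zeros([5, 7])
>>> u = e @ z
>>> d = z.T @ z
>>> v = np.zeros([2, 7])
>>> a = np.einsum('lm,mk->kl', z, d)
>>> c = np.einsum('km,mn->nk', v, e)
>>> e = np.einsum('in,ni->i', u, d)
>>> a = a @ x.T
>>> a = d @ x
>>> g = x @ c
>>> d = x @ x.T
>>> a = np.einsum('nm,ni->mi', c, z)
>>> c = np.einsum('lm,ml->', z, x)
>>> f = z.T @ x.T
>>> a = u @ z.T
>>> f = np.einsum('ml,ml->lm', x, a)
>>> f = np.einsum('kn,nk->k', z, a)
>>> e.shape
(7,)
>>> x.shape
(7, 5)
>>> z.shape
(5, 7)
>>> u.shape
(7, 7)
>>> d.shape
(7, 7)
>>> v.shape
(2, 7)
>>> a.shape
(7, 5)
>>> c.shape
()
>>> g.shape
(7, 2)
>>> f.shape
(5,)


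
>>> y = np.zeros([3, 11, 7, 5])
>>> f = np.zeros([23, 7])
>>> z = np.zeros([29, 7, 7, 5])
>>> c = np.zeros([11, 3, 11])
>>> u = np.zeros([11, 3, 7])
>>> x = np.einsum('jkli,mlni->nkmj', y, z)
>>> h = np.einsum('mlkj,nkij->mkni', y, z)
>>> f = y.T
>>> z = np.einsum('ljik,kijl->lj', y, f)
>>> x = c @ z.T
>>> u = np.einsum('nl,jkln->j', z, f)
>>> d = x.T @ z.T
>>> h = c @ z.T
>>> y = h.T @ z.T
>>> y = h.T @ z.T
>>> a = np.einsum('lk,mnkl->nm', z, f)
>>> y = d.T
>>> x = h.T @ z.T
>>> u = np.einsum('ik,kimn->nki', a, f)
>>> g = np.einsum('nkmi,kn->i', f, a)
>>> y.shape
(3, 3, 3)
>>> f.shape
(5, 7, 11, 3)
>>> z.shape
(3, 11)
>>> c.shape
(11, 3, 11)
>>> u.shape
(3, 5, 7)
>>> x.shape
(3, 3, 3)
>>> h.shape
(11, 3, 3)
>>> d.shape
(3, 3, 3)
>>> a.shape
(7, 5)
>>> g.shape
(3,)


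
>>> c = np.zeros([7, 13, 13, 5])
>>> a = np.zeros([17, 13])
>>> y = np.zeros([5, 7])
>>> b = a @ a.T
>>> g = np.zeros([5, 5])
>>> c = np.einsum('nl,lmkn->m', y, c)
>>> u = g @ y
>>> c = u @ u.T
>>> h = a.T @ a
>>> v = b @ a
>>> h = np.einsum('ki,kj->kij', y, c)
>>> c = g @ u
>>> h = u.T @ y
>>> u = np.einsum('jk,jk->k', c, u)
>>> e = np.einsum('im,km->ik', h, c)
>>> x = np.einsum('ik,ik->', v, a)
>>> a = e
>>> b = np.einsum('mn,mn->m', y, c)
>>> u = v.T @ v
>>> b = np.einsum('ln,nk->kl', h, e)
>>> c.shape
(5, 7)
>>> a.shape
(7, 5)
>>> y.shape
(5, 7)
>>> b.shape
(5, 7)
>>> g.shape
(5, 5)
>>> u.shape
(13, 13)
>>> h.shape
(7, 7)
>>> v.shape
(17, 13)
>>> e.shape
(7, 5)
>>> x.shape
()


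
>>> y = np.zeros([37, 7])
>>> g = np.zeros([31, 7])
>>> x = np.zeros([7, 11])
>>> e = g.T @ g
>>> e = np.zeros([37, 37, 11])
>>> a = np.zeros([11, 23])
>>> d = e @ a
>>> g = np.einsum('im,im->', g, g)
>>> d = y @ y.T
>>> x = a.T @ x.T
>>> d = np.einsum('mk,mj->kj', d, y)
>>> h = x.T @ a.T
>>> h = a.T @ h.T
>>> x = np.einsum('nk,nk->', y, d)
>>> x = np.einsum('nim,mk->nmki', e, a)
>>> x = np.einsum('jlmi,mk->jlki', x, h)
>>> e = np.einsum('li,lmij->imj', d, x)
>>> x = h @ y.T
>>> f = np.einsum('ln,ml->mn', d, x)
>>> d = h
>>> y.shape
(37, 7)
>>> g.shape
()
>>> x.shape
(23, 37)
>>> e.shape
(7, 11, 37)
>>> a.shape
(11, 23)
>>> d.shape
(23, 7)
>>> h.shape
(23, 7)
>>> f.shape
(23, 7)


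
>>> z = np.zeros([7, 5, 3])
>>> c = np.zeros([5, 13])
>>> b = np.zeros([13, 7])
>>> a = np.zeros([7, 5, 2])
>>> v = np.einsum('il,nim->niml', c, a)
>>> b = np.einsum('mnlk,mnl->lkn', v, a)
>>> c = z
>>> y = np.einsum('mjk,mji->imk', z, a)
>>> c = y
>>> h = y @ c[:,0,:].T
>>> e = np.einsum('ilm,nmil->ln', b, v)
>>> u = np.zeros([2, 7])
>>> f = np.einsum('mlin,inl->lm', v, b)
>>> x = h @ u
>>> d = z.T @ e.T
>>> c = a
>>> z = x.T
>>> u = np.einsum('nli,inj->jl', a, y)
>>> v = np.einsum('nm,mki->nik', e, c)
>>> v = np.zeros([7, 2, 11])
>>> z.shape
(7, 7, 2)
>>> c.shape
(7, 5, 2)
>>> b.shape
(2, 13, 5)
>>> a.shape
(7, 5, 2)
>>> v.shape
(7, 2, 11)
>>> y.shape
(2, 7, 3)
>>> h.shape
(2, 7, 2)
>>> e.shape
(13, 7)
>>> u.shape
(3, 5)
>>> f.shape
(5, 7)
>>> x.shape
(2, 7, 7)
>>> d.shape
(3, 5, 13)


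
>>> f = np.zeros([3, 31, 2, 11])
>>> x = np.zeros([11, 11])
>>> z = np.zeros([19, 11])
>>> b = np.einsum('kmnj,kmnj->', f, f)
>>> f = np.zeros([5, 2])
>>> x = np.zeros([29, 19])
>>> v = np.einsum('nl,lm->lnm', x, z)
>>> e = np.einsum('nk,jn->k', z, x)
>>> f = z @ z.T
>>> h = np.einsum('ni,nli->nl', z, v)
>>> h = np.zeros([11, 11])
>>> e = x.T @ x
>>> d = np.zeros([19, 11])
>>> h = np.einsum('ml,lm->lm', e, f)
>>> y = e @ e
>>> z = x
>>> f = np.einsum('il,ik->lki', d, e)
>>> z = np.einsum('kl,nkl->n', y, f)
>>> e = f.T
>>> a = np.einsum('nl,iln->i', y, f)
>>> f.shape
(11, 19, 19)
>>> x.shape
(29, 19)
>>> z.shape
(11,)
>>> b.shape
()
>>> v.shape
(19, 29, 11)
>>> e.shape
(19, 19, 11)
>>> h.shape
(19, 19)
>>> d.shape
(19, 11)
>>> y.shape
(19, 19)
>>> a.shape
(11,)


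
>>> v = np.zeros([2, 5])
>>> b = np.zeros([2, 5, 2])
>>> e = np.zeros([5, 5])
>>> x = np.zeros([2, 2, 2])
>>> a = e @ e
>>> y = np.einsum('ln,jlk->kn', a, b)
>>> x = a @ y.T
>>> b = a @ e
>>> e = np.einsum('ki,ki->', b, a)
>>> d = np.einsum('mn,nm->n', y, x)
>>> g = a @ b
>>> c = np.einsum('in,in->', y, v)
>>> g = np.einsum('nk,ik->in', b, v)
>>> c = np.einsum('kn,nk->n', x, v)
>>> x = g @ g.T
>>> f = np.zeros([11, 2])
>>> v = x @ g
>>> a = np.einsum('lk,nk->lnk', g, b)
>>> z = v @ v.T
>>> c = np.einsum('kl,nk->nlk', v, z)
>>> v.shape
(2, 5)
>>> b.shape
(5, 5)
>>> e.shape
()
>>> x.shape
(2, 2)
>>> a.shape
(2, 5, 5)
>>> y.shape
(2, 5)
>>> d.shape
(5,)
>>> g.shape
(2, 5)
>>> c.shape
(2, 5, 2)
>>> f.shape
(11, 2)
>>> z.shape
(2, 2)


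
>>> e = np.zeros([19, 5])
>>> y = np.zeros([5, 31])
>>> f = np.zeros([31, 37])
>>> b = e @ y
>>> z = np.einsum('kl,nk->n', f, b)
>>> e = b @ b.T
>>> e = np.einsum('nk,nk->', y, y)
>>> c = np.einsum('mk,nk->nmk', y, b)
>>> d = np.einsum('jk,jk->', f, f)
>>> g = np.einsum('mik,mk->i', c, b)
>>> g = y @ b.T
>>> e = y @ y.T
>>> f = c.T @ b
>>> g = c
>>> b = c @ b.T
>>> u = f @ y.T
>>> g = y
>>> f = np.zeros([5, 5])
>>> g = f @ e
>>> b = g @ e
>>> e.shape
(5, 5)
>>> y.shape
(5, 31)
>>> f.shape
(5, 5)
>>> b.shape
(5, 5)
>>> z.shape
(19,)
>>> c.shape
(19, 5, 31)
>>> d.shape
()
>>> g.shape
(5, 5)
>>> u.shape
(31, 5, 5)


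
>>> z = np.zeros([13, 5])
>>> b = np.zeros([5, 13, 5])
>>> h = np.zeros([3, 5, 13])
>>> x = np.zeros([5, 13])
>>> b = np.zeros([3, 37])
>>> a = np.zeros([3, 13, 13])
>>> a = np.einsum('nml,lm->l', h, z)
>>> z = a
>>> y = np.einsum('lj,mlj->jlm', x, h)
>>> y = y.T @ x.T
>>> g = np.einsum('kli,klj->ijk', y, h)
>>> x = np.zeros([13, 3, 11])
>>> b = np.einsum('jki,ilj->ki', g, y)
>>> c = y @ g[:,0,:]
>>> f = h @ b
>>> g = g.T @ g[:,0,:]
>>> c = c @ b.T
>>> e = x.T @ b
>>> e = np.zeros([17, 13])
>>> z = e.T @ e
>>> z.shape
(13, 13)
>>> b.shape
(13, 3)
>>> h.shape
(3, 5, 13)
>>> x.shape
(13, 3, 11)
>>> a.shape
(13,)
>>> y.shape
(3, 5, 5)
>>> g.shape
(3, 13, 3)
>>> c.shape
(3, 5, 13)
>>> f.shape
(3, 5, 3)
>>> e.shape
(17, 13)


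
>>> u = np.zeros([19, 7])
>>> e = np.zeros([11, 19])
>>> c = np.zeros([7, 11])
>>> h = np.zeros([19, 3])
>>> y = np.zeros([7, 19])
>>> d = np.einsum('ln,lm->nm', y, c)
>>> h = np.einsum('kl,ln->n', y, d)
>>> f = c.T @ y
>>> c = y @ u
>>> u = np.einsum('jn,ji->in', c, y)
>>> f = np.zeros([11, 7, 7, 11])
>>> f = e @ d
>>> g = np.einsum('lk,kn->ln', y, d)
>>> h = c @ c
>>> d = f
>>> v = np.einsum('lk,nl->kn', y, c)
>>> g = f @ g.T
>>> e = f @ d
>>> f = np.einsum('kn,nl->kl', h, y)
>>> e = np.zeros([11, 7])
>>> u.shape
(19, 7)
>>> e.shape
(11, 7)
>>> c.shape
(7, 7)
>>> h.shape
(7, 7)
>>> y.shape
(7, 19)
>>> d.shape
(11, 11)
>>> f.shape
(7, 19)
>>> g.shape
(11, 7)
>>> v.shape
(19, 7)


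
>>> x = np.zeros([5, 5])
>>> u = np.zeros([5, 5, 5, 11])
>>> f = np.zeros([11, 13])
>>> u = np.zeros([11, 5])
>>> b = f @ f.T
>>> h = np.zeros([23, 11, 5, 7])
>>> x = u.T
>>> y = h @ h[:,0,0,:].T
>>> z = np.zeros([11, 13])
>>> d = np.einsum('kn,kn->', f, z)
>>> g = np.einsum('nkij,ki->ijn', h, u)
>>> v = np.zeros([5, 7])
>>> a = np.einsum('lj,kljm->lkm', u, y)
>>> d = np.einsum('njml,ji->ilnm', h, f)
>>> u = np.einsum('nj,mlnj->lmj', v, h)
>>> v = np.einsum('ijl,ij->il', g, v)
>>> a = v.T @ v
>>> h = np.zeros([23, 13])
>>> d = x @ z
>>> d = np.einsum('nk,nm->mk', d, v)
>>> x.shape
(5, 11)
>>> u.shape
(11, 23, 7)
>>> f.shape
(11, 13)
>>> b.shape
(11, 11)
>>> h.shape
(23, 13)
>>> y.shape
(23, 11, 5, 23)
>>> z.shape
(11, 13)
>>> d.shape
(23, 13)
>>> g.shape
(5, 7, 23)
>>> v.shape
(5, 23)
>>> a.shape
(23, 23)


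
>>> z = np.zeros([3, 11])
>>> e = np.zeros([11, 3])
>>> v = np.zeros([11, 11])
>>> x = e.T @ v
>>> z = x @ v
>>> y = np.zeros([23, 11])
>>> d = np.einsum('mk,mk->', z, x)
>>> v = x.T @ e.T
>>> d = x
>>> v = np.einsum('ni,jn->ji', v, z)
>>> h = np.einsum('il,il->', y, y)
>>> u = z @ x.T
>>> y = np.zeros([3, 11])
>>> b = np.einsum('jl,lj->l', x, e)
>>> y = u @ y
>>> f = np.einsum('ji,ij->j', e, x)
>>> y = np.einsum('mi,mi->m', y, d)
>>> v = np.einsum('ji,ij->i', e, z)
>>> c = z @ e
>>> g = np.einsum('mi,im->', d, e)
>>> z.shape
(3, 11)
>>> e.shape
(11, 3)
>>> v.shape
(3,)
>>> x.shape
(3, 11)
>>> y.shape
(3,)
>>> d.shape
(3, 11)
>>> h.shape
()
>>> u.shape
(3, 3)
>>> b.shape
(11,)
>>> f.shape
(11,)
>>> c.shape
(3, 3)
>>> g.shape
()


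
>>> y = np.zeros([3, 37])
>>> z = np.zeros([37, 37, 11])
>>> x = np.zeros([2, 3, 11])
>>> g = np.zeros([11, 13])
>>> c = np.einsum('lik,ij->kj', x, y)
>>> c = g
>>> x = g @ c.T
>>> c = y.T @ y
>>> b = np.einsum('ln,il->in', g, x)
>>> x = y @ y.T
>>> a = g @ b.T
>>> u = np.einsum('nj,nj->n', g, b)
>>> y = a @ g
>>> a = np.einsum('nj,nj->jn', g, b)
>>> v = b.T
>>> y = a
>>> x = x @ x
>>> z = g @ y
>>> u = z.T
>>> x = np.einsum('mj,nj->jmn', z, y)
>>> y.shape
(13, 11)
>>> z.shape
(11, 11)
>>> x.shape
(11, 11, 13)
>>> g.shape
(11, 13)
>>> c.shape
(37, 37)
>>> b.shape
(11, 13)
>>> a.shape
(13, 11)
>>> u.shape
(11, 11)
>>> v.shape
(13, 11)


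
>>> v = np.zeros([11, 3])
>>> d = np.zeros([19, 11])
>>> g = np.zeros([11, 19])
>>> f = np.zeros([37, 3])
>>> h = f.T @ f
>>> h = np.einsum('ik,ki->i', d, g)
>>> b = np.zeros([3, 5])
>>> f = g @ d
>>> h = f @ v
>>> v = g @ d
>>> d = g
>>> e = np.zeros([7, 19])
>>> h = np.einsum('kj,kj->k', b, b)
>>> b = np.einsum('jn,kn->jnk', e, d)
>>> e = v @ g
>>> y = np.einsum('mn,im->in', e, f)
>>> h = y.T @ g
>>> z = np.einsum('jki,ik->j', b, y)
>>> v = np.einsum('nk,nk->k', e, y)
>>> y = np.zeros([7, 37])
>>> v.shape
(19,)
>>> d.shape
(11, 19)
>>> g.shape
(11, 19)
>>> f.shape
(11, 11)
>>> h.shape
(19, 19)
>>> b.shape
(7, 19, 11)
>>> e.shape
(11, 19)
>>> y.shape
(7, 37)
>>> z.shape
(7,)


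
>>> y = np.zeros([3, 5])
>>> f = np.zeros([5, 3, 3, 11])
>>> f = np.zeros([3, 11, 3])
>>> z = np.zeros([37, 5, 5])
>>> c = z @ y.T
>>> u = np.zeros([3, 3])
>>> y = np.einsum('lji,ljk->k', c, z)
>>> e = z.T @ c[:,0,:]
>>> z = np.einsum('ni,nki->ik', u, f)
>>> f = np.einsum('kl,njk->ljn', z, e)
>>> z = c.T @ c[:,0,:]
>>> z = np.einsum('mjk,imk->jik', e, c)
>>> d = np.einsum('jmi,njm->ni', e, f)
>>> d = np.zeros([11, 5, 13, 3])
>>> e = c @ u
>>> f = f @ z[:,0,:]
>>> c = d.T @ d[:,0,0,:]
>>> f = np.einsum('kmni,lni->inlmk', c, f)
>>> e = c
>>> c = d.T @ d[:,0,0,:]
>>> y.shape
(5,)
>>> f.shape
(3, 5, 11, 13, 3)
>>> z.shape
(5, 37, 3)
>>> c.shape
(3, 13, 5, 3)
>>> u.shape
(3, 3)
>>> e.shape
(3, 13, 5, 3)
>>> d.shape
(11, 5, 13, 3)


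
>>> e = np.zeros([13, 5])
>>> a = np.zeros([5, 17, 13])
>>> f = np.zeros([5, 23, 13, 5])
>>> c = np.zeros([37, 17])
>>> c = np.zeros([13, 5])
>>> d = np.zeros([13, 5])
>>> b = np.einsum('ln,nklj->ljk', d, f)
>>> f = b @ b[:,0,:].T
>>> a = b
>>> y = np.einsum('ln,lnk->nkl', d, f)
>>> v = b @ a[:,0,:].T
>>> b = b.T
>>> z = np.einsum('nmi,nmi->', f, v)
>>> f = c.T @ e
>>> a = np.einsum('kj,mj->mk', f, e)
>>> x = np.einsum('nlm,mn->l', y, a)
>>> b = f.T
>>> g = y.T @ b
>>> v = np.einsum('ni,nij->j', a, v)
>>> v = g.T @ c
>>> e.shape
(13, 5)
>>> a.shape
(13, 5)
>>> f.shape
(5, 5)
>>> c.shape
(13, 5)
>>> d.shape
(13, 5)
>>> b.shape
(5, 5)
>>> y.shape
(5, 13, 13)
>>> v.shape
(5, 13, 5)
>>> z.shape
()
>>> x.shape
(13,)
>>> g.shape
(13, 13, 5)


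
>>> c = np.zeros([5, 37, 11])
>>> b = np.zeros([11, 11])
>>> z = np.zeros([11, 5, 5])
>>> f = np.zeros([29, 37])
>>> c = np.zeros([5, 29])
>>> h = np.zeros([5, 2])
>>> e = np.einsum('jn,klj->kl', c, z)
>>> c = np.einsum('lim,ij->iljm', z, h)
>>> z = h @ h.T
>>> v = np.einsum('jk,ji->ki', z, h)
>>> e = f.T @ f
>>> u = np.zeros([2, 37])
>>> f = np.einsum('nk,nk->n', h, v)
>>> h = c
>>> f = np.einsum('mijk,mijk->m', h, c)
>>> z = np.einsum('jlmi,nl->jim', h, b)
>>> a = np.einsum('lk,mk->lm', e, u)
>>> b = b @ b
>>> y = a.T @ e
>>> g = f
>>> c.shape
(5, 11, 2, 5)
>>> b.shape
(11, 11)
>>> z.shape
(5, 5, 2)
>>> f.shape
(5,)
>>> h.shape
(5, 11, 2, 5)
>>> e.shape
(37, 37)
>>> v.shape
(5, 2)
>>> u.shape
(2, 37)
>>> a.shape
(37, 2)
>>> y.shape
(2, 37)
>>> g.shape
(5,)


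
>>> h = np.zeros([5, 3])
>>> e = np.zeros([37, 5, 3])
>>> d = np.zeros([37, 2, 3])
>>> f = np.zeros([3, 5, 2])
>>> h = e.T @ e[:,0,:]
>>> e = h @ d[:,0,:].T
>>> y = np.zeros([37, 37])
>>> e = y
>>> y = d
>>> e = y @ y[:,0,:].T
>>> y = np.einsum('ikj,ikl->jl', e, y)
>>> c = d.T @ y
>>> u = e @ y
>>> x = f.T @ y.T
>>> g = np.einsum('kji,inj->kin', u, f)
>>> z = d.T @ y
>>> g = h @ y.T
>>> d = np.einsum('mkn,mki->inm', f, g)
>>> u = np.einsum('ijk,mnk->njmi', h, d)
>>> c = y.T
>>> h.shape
(3, 5, 3)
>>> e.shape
(37, 2, 37)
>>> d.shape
(37, 2, 3)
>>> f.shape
(3, 5, 2)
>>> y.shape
(37, 3)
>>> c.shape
(3, 37)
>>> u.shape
(2, 5, 37, 3)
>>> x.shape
(2, 5, 37)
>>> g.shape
(3, 5, 37)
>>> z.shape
(3, 2, 3)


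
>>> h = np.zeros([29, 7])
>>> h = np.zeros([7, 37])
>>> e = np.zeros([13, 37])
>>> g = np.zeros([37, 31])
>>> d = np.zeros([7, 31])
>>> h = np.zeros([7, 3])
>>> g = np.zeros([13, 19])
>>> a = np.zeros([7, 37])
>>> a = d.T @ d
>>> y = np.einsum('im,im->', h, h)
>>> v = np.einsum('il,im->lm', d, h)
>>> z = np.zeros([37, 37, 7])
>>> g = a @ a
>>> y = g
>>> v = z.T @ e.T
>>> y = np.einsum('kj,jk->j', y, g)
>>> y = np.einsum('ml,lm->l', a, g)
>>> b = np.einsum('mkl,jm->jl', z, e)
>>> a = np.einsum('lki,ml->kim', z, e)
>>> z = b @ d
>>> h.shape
(7, 3)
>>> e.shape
(13, 37)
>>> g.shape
(31, 31)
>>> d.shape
(7, 31)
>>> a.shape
(37, 7, 13)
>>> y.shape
(31,)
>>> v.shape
(7, 37, 13)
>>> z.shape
(13, 31)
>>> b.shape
(13, 7)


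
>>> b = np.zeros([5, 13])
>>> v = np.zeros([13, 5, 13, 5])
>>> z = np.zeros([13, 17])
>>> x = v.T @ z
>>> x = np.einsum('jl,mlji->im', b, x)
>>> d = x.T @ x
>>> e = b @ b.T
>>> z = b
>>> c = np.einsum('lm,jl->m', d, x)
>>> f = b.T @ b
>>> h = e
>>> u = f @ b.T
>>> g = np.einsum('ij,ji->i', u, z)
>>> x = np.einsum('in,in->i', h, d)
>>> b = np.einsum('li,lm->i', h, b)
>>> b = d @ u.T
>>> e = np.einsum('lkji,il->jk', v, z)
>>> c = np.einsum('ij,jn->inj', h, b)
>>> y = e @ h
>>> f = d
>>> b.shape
(5, 13)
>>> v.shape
(13, 5, 13, 5)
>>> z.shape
(5, 13)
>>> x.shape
(5,)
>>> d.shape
(5, 5)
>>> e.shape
(13, 5)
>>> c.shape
(5, 13, 5)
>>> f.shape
(5, 5)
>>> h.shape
(5, 5)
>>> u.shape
(13, 5)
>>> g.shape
(13,)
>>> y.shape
(13, 5)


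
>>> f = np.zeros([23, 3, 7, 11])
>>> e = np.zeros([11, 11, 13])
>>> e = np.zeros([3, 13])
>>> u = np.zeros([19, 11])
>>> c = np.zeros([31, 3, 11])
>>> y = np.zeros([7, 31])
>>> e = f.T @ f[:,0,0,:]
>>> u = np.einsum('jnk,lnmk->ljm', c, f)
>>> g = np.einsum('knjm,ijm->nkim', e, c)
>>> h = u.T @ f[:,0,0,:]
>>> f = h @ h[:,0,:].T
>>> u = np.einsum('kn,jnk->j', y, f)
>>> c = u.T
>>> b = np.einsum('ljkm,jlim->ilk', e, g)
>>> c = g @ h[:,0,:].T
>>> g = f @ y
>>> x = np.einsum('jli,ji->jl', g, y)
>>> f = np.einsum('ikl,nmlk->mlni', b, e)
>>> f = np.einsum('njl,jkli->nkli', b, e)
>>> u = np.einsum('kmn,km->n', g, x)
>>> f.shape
(31, 7, 3, 11)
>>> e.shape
(11, 7, 3, 11)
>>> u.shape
(31,)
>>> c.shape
(7, 11, 31, 7)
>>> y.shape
(7, 31)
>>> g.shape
(7, 31, 31)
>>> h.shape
(7, 31, 11)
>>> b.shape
(31, 11, 3)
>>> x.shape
(7, 31)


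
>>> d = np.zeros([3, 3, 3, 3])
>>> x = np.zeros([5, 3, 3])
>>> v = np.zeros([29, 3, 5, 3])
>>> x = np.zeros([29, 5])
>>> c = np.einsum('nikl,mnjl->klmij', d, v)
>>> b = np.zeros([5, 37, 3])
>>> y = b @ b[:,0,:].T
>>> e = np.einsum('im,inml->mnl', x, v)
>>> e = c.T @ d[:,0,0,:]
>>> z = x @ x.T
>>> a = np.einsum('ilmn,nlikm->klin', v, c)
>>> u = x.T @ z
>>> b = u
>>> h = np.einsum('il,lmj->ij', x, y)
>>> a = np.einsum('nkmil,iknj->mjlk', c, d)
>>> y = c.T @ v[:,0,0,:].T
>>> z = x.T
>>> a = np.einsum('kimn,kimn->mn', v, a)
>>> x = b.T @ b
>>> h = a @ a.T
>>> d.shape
(3, 3, 3, 3)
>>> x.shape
(29, 29)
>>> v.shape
(29, 3, 5, 3)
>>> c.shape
(3, 3, 29, 3, 5)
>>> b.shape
(5, 29)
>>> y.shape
(5, 3, 29, 3, 29)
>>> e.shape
(5, 3, 29, 3, 3)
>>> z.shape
(5, 29)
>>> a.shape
(5, 3)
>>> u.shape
(5, 29)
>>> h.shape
(5, 5)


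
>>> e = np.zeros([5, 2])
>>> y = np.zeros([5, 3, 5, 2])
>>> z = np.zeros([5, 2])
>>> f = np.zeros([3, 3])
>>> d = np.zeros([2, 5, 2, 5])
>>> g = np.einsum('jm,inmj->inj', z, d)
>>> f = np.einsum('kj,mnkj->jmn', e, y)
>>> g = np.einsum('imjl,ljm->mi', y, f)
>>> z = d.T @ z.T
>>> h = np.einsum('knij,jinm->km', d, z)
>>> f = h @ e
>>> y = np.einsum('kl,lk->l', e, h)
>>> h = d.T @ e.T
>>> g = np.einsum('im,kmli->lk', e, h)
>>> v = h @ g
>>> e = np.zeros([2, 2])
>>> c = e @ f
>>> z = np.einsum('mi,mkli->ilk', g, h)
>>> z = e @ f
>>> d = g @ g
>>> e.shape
(2, 2)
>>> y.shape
(2,)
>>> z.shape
(2, 2)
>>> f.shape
(2, 2)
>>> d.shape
(5, 5)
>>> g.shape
(5, 5)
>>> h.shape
(5, 2, 5, 5)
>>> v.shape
(5, 2, 5, 5)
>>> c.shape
(2, 2)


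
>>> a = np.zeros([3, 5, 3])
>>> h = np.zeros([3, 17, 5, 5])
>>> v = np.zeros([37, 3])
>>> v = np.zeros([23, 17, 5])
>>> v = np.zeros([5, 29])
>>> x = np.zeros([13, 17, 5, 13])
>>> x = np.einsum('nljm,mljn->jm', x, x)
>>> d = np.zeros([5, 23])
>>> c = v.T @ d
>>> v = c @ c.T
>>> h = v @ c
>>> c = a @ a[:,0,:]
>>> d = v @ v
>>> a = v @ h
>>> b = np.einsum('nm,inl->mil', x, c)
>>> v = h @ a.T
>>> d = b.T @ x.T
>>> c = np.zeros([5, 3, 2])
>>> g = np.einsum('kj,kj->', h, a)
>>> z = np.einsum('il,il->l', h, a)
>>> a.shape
(29, 23)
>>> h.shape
(29, 23)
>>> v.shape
(29, 29)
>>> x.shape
(5, 13)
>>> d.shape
(3, 3, 5)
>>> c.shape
(5, 3, 2)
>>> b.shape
(13, 3, 3)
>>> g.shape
()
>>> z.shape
(23,)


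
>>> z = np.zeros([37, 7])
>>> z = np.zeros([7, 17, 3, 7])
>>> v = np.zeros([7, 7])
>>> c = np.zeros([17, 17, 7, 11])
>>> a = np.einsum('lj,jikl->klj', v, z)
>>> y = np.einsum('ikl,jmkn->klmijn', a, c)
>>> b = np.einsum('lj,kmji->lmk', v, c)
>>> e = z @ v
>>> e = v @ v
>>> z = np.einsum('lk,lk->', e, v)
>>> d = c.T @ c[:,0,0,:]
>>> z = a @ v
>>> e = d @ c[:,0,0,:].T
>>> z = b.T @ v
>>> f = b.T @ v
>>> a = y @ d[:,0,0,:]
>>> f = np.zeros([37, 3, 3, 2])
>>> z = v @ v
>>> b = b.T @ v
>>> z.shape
(7, 7)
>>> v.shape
(7, 7)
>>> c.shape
(17, 17, 7, 11)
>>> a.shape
(7, 7, 17, 3, 17, 11)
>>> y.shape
(7, 7, 17, 3, 17, 11)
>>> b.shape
(17, 17, 7)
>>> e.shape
(11, 7, 17, 17)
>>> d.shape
(11, 7, 17, 11)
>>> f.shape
(37, 3, 3, 2)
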